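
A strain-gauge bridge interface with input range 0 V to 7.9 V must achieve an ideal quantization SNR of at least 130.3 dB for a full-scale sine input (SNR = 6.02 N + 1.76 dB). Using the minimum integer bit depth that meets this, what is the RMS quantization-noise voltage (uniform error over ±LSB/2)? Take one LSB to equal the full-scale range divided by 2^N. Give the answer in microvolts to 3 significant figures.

0.544 µV

Range is 7.9 V.
Required N = ⌈(130.3 − 1.76)/6.02⌉ = ⌈21.352⌉ = 22.
One LSB is 7.9 V / 4194304 = 1.8835 µV.
σ_q = LSB/√12 = 1.8835 µV/3.4641 = 0.544 µV.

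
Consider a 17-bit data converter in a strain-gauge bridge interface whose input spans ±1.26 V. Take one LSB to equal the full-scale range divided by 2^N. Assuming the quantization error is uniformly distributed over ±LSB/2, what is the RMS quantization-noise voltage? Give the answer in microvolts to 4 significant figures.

5.550 µV

The full-scale span is 1.26 − (-1.26) = 2.52 V.
LSB = 2.52 V ÷ 2^17 = 2.52/131072 V = 19.2261 µV.
For a uniform distribution on [−LSB/2, +LSB/2], V_rms = LSB/√12 = 19.2261 µV/3.4641 = 5.550 µV.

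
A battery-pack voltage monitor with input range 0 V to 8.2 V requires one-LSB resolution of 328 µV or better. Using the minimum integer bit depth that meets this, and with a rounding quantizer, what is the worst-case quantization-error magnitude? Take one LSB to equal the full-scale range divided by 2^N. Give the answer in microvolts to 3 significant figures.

125 µV

Full-scale range = 8.2 V.
Need 2^N ≥ 8.2 V / 328 µV = 25000 → N_min = 15.
LSB = 8.2 V / 2^15 = 250.24 µV.
Max error for round-to-nearest is LSB/2 = 125 µV.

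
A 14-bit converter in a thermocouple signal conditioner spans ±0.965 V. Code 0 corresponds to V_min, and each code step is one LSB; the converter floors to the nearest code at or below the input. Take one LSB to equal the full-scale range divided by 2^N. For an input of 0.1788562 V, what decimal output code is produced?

9710

Span: 0.965 V − (-0.965 V) = 1.93 V. LSB = 1.93 V / 2^14 ≈ 117.8 µV.
code = ⌊(V_in − V_min)/LSB⌋ = ⌊(V_in − V_min) × 2^14 / range⌋
     = ⌊(0.1788562 − (-0.965)) × 16384 / 1.93⌋ = ⌊1.1438562 × 16384/1.93⌋
     = ⌊9710.332⌋ = 9710.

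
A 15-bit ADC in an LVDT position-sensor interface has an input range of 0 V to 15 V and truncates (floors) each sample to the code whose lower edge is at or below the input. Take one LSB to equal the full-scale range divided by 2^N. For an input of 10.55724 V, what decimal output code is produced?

23062

V_FS = 15 V. LSB = 15 V / 2^15 ≈ 457.8 µV.
(V_in − V_min) × 2^15/range = (10.55724 − (0)) × 32768/15 = 23062.643.
Floor → code = 23062.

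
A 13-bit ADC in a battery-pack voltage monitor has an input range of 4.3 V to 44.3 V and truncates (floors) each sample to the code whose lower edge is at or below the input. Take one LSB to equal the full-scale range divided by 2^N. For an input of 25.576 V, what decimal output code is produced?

4357

Range = 44.3 − (4.3) = 40 V. LSB = 40 V / 2^13 ≈ 4.883 mV.
V_in − V_min = 25.576 − (4.3) = 21.276 V.
Divide by LSB: 21.276 × 8192/40 = 4357.3248.
Truncating gives code 4357.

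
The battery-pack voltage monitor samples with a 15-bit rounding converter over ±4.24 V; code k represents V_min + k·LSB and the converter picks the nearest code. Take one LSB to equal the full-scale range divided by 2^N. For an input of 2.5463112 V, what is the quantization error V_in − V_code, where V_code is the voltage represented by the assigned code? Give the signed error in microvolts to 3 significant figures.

+85.6 µV

The full-scale span is 4.24 − (-4.24) = 8.48 V. LSB = 8.48 V / 2^15 ≈ 258.8 µV.
(2.5463112 − (-4.24)) / LSB = 6.7863112 × 32768/8.48 = 26223.3308. Nearest integer: k = 26223.
Reconstructed level: -4.24 + 26223 × 8.48/32768 V = 2.5462255859 V.
Error = V_in − V_code = 2.5463112 − (2.5462255859) = +85.6 µV.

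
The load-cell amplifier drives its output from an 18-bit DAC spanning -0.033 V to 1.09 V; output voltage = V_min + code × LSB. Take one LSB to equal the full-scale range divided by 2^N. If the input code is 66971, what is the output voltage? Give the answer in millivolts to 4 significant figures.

253.9 mV

Span: 1.09 V − (-0.033 V) = 1.123 V. LSB = 1.123 V / 2^18.
Output = V_min + (66971/262144) × range = -0.033 + 0.255474 × 1.123 V
      = -0.033 V + 0.286897 V = 0.253897 V.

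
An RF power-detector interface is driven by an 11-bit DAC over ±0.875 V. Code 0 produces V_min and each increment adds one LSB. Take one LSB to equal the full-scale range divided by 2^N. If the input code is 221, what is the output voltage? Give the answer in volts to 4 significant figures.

Span: 0.875 V − (-0.875 V) = 1.75 V. LSB = 1.75 V / 2^11.
V_out = -0.875 + 221 × (1.75/2048) V
      = -0.875 V + 0.188843 V = -0.686157 V.

-0.6862 V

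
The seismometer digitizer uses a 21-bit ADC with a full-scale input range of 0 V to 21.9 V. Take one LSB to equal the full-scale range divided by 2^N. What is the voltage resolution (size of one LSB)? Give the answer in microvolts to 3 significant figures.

10.4 µV

V_FS = 21.9 V.
Number of codes = 2^21 = 2097152.
LSB = 21.9 V / 2^21 = 10.4 µV.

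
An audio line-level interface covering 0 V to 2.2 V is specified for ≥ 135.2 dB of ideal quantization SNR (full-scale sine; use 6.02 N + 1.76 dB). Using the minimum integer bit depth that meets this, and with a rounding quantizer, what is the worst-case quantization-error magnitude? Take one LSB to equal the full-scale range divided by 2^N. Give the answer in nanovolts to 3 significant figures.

131 nV

Range is 2.2 V.
6.02 N + 1.76 ≥ 135.2 gives N ≥ 22.166, so the minimum integer is 23.
LSB = 2.2 V ÷ 2^23 = 2.2/8388608 V = 262.26 nV.
|e|_max = LSB/2 = 131 nV.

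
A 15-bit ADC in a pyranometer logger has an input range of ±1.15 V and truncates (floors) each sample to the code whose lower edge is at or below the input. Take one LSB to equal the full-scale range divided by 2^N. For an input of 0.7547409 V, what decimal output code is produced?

27136

Full-scale range = 1.15 V − (-1.15 V) = 2.3 V. LSB = 2.3 V / 2^15 ≈ 70.19 µV.
(V_in − V_min) × 2^15/range = (0.7547409 − (-1.15)) × 32768/2.3 = 27136.761.
Floor → code = 27136.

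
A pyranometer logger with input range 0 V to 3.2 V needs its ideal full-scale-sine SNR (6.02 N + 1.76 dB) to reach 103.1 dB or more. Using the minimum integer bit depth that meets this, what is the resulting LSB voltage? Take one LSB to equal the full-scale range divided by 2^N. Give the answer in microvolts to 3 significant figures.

24.4 µV

Span = 3.2 V.
Solving 6.02 N ≥ 103.1 − 1.76: N ≥ 16.834. Round up → N = 17.
One LSB is 3.2 V / 131072 = 24.4 µV.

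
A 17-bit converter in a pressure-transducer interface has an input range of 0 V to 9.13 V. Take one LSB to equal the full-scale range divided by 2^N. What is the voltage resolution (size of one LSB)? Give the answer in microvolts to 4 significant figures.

Range is 9.13 V.
Number of codes = 2^17 = 131072.
LSB = 9.13 V / 2^17 = 69.66 µV.

69.66 µV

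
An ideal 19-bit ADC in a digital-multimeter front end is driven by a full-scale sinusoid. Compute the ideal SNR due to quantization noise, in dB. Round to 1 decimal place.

116.1 dB

SNR = 6.02·19 + 1.76 = 116.14 dB.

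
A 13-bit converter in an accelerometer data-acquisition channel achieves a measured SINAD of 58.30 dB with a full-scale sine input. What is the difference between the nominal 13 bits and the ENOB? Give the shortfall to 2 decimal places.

Effective bits = (58.30 − 1.76)/6.02 = 9.3920.
Shortfall = 13 − 9.3920 = 3.6080 bits.

3.61 bits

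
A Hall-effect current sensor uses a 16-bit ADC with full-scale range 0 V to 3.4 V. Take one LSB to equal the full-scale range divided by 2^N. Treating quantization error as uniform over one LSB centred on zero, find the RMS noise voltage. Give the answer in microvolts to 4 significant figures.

14.98 µV

Range is 3.4 V.
One LSB is 3.4 V / 65536 = 51.8799 µV.
V_rms = LSB/√12 = 51.8799 µV / √12 = 14.98 µV.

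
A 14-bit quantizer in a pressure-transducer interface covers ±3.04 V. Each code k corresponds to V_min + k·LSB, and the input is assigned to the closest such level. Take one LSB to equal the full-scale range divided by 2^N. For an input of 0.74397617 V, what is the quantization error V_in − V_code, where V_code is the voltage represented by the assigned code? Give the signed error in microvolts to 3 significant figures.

Range = 3.04 − (-3.04) = 6.08 V. LSB = 6.08 V / 2^14 ≈ 371.1 µV.
(0.74397617 − (-3.04)) / LSB = 3.78397617 × 16384/6.08 = 10196.8200. Nearest integer: k = 10197.
Reconstructed level: -3.04 + 10197 × 6.08/16384 V = 0.74404296875 V.
e = 0.74397617 − (0.74404296875) = −66.8 µV.

−66.8 µV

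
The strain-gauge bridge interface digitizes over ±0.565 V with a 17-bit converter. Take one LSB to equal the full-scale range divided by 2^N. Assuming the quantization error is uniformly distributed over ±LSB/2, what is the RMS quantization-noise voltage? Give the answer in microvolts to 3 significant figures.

Span: 0.565 V − (-0.565 V) = 1.13 V.
Step size = 1.13/131072 V = 8.6212 µV.
V_rms = LSB/√12 = 8.6212 µV / √12 = 2.49 µV.

2.49 µV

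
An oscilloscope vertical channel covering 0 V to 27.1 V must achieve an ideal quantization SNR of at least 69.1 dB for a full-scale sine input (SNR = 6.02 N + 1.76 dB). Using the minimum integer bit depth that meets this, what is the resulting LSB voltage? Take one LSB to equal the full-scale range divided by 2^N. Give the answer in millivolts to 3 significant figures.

V_FS = 27.1 V.
N ≥ (69.1 − 1.76)/6.02 = 11.186 → N_min = 12.
One LSB is 27.1 V / 4096 = 6.62 mV.

6.62 mV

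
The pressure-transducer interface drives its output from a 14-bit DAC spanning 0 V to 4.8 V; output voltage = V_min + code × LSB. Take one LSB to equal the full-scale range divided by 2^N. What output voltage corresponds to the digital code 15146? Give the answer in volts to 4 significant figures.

4.437 V

Full-scale range = 4.8 V. LSB = 4.8 V / 2^14.
V_out = V_min + code × LSB = 0 V + 15146 × 4.8 V / 16384
      = 0 V + 4.43730 V = 4.43730 V.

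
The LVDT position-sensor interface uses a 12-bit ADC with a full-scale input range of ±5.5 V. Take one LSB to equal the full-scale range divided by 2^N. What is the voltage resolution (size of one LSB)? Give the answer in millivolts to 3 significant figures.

Span: 5.5 V − (-5.5 V) = 11 V.
2^12 = 4096 levels.
One LSB is 11 V / 4096 = 2.69 mV.

2.69 mV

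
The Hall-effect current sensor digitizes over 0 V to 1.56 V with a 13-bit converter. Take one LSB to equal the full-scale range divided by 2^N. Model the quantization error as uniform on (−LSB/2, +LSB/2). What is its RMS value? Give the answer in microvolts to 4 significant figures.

Full-scale range = 1.56 V.
Step size = 1.56/8192 V = 190.430 µV.
σ_q = LSB/√12 = 190.430 µV/3.4641 = 54.97 µV.

54.97 µV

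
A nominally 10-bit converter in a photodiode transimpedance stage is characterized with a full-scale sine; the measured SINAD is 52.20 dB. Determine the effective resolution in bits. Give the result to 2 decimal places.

ENOB = (SINAD − 1.76) / 6.02 = (52.20 − 1.76) / 6.02 = 50.44 / 6.02 = 8.3787.

8.38 bits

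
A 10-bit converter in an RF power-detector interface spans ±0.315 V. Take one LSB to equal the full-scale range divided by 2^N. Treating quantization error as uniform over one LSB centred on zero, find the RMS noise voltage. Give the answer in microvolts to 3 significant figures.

178 µV

Full-scale range = 0.315 V − (-0.315 V) = 0.63 V.
LSB = 0.63 V ÷ 2^10 = 0.63/1024 V = 0.61523 mV.
σ_q = LSB/√12 = 0.61523 mV/3.4641 = 178 µV.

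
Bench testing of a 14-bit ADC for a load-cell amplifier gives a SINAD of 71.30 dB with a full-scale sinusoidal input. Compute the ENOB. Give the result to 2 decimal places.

11.55 bits

(71.30 − 1.76) / 6.02 = 69.54/6.02 = 11.5515 effective bits.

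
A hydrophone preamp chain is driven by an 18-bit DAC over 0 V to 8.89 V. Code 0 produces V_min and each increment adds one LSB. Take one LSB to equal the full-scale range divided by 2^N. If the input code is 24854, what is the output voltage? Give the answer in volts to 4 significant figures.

Span = 8.89 V. LSB = 8.89 V / 2^18.
V_out = V_min + code × LSB = 0 V + 24854 × 8.89 V / 262144
      = 0 V + 0.842865 V = 0.842865 V.

0.8429 V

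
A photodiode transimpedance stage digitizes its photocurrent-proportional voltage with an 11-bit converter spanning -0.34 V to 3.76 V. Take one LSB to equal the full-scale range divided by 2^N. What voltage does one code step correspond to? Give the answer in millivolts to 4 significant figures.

2.002 mV

The full-scale span is 3.76 − (-0.34) = 4.1 V.
Number of codes = 2^11 = 2048.
LSB = 4.1 V ÷ 2^11 = 4.1/2048 V = 2.002 mV.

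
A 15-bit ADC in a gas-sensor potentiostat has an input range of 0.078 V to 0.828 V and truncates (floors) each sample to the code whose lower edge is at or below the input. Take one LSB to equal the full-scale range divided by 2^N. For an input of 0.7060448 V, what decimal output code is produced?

Range = 0.828 − (0.078) = 0.75 V. LSB = 0.75 V / 2^15 ≈ 22.89 µV.
(V_in − V_min) × 2^15/range = (0.7060448 − (0.078)) × 32768/0.75 = 27439.696.
Floor → code = 27439.

27439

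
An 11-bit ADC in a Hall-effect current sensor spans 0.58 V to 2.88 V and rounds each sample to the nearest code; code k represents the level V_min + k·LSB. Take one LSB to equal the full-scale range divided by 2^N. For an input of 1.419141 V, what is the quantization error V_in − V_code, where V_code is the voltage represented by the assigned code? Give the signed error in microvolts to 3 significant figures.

Range = 2.88 − (0.58) = 2.3 V. LSB = 2.3 V / 2^11 ≈ 1.123 mV.
Position in LSBs: (1.419141 − (0.58)) × 2048/2.3 = 747.2003; rounding gives k = 747.
Reconstructed level: 0.58 + 747 × 2.3/2048 V = 1.418916016 V.
e = 1.419141 − (1.418916016) = +225 µV.

+225 µV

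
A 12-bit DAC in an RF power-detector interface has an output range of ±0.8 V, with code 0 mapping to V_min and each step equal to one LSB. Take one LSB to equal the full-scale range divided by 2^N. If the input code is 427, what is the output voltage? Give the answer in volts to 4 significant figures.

Span: 0.8 V − (-0.8 V) = 1.6 V. LSB = 1.6 V / 2^12.
V_out = V_min + code × LSB = -0.8 V + 427 × 1.6 V / 4096
      = -0.8 + 0.166797 = -0.633203 V.

-0.6332 V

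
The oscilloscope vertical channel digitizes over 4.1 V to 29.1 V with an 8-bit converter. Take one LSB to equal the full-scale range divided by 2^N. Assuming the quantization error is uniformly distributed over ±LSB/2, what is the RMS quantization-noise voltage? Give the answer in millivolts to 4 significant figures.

28.19 mV

The full-scale span is 29.1 − (4.1) = 25 V.
LSB = 25 V ÷ 2^8 = 25/256 V = 97.6563 mV.
σ_q = LSB/√12 = 97.6563 mV/3.4641 = 28.19 mV.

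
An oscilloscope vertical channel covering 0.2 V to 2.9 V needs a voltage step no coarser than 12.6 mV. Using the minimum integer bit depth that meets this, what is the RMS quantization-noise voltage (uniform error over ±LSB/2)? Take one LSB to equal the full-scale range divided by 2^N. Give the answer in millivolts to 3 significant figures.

Full-scale range = 2.9 V − (0.2 V) = 2.7 V.
Levels needed ≥ 2.7/12.6 mV = 214.3. 2^8 = 256 suffices, so N_min = 8.
One LSB is 2.7 V / 256 = 10.547 mV.
σ_q = LSB/√12 = 10.547 mV/3.4641 = 3.04 mV.

3.04 mV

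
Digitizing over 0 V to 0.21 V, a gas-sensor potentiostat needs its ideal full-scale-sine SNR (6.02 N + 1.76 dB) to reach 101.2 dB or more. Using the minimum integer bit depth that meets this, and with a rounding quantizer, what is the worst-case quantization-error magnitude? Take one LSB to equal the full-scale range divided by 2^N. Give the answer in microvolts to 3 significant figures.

0.801 µV

Range is 0.21 V.
N ≥ (101.2 − 1.76)/6.02 = 16.518 → N_min = 17.
LSB = 0.21 V ÷ 2^17 = 0.21/131072 V = 1.6022 µV.
Max error for round-to-nearest is LSB/2 = 0.801 µV.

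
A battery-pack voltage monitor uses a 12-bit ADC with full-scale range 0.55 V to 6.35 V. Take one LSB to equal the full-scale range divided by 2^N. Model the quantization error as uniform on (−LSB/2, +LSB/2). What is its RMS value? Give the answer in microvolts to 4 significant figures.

The full-scale span is 6.35 − (0.55) = 5.8 V.
One LSB is 5.8 V / 4096 = 1.41602 mV.
V_rms = LSB/√12 = 1.41602 mV / √12 = 408.8 µV.

408.8 µV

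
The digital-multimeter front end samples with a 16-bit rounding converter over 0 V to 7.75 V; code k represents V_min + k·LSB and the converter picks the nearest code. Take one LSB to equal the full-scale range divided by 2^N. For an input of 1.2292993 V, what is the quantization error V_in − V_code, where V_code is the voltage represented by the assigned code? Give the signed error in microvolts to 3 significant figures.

+32.2 µV

Range is 7.75 V. LSB = 7.75 V / 2^16 ≈ 118.3 µV.
(V_in − V_min)/LSB = (1.2292993 − (0)) × 65536/7.75 = 10395.2721 → nearest code k = 10395.
V_code = 0 + (10395/65536) × 7.75 = 1.2292671204 V.
e = 1.2292993 − (1.2292671204) = +32.2 µV.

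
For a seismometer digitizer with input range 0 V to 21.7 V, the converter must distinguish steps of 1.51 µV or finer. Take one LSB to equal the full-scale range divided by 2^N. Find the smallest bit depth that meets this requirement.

Range is 21.7 V.
Levels needed ≥ 21.7/1.51 µV = 1.437e7. 2^24 = 16777216 suffices, so N_min = 24.

24 bits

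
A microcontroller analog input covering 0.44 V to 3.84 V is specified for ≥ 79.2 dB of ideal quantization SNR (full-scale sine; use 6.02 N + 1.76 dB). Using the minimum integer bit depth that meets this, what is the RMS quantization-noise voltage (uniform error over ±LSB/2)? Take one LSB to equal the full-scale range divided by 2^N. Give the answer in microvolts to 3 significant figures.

120 µV

The full-scale span is 3.84 − (0.44) = 3.4 V.
Required N = ⌈(79.2 − 1.76)/6.02⌉ = ⌈12.864⌉ = 13.
One LSB is 3.4 V / 8192 = 415.04 µV.
RMS noise = LSB/√12 = 120 µV.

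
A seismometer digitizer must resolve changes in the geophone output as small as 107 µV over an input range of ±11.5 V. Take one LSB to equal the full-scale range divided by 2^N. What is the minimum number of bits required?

18 bits

The full-scale span is 11.5 − (-11.5) = 23 V.
23 V / 107 µV = 215000. Since 2^17 = 131072 and 2^18 = 262144, N = 18.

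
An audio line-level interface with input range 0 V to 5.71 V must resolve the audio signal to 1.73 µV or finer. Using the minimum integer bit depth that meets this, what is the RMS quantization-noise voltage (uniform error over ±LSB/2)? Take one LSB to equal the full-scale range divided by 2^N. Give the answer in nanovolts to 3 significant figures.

393 nV

Span = 5.71 V.
Need 2^N ≥ 5.71 V / 1.73 µV = 3.301e6 → N_min = 22.
LSB = 5.71 V ÷ 2^22 = 5.71/4194304 V = 1.3614 µV.
V_rms = LSB/√12 = 393 nV.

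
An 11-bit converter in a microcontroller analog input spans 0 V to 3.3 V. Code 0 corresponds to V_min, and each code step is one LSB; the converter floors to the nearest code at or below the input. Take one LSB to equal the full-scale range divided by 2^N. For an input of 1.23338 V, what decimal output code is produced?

765

Span = 3.3 V. LSB = 3.3 V / 2^11 ≈ 1.611 mV.
code = ⌊(V_in − V_min)/LSB⌋ = ⌊(V_in − V_min) × 2^11 / range⌋
     = ⌊(1.23338 − (0)) × 2048 / 3.3⌋ = ⌊1.23338 × 2048/3.3⌋
     = ⌊765.443⌋ = 765.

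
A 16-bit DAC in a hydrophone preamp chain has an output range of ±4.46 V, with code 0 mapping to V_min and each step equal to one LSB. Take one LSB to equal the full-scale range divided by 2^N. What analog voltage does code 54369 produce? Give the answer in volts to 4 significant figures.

Range = 4.46 − (-4.46) = 8.92 V. LSB = 8.92 V / 2^16.
V_out = -4.46 + 54369 × (8.92/65536) V
      = -4.46 + 7.40008 = 2.94008 V.

2.940 V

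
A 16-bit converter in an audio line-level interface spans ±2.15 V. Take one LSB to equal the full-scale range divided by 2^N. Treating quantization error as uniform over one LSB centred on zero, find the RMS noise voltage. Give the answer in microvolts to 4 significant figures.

Span: 2.15 V − (-2.15 V) = 4.3 V.
LSB = 4.3 V / 2^16 = 65.6128 µV.
V_rms = LSB/√12 = 65.6128 µV / √12 = 18.94 µV.

18.94 µV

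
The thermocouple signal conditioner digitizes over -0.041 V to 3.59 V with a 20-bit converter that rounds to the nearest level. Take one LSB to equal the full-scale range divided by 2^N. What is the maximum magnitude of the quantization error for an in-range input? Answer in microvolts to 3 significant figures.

1.73 µV

The full-scale span is 3.59 − (-0.041) = 3.631 V.
LSB = 3.631 V / 2^20 = 3.4628 µV.
|e|_max = LSB/2 = 1.73 µV.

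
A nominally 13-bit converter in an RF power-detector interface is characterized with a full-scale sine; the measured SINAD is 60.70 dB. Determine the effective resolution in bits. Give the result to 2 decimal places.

9.79 bits

ENOB = (60.70 − 1.76)/6.02 = 9.7907 bits.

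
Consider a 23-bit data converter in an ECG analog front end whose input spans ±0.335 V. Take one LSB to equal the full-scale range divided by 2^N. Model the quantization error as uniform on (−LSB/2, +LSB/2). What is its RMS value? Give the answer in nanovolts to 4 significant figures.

Full-scale range = 0.335 V − (-0.335 V) = 0.67 V.
LSB = 0.67 V / 2^23 = 79.8702 nV.
For a uniform distribution on [−LSB/2, +LSB/2], V_rms = LSB/√12 = 79.8702 nV/3.4641 = 23.06 nV.

23.06 nV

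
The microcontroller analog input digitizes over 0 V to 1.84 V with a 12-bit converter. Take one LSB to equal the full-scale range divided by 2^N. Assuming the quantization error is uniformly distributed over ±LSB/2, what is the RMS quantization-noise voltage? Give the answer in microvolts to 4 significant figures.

Range is 1.84 V.
LSB = 1.84 V ÷ 2^12 = 1.84/4096 V = 449.219 µV.
For a uniform distribution on [−LSB/2, +LSB/2], V_rms = LSB/√12 = 449.219 µV/3.4641 = 129.7 µV.

129.7 µV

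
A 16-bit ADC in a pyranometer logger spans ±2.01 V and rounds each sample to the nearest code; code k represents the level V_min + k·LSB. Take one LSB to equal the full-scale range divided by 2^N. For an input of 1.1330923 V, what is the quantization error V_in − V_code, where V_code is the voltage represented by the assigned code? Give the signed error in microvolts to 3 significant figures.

+13.7 µV

Full-scale range = 2.01 V − (-2.01 V) = 4.02 V. LSB = 4.02 V / 2^16 ≈ 61.34 µV.
Position in LSBs: (1.1330923 − (-2.01)) × 65536/4.02 = 51240.2231; rounding gives k = 51240.
V_code = -2.01 + (51240/65536) × 4.02 = 1.1330786133 V.
e = 1.1330923 − (1.1330786133) = +13.7 µV.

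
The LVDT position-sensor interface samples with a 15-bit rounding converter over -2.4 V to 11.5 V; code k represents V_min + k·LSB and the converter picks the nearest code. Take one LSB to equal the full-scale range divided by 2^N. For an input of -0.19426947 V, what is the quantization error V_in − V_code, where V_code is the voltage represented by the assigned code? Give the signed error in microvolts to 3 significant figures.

−80.0 µV

The full-scale span is 11.5 − (-2.4) = 13.9 V. LSB = 13.9 V / 2^15 ≈ 424.2 µV.
Position in LSBs: (-0.19426947 − (-2.4)) × 32768/13.9 = 5199.8114; rounding gives k = 5200.
V_code = -2.4 + (5200/32768) × 13.9 = -0.19418945313 V.
Error = V_in − V_code = -0.19426947 − (-0.19418945313) = −80.0 µV.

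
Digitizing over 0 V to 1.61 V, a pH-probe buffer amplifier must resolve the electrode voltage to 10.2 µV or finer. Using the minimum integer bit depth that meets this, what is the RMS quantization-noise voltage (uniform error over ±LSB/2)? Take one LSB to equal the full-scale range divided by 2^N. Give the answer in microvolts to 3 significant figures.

V_FS = 1.61 V.
Levels needed ≥ 1.61/10.2 µV = 157800. 2^18 = 262144 suffices, so N_min = 18.
One LSB is 1.61 V / 262144 = 6.1417 µV.
RMS noise = LSB/√12 = 1.77 µV.

1.77 µV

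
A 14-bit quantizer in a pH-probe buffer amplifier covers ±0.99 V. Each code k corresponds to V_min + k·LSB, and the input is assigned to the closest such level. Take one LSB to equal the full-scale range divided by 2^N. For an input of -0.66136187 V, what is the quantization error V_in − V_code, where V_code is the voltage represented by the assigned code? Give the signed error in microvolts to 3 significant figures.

Full-scale range = 0.99 V − (-0.99 V) = 1.98 V. LSB = 1.98 V / 2^14 ≈ 120.8 µV.
(V_in − V_min)/LSB = (-0.66136187 − (-0.99)) × 16384/1.98 = 2719.3975 → nearest code k = 2719.
Reconstructed level: -0.99 + 2719 × 1.98/16384 V = -0.66140991211 V.
Error = V_in − V_code = -0.66136187 − (-0.66140991211) = +48.0 µV.

+48.0 µV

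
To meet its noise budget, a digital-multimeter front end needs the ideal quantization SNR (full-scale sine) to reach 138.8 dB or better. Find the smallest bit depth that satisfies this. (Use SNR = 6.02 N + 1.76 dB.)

23 bits

6.02 N + 1.76 ≥ 138.8 gives N ≥ 22.764, so the minimum integer is 23.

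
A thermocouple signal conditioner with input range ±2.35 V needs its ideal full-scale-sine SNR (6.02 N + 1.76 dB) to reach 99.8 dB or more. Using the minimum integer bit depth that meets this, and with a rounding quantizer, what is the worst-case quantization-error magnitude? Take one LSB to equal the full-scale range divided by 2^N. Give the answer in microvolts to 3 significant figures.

17.9 µV

Range = 2.35 − (-2.35) = 4.7 V.
N ≥ (99.8 − 1.76)/6.02 = 16.286 → N_min = 17.
Step size = 4.7/131072 V = 35.858 µV.
Half an LSB is 17.9 µV.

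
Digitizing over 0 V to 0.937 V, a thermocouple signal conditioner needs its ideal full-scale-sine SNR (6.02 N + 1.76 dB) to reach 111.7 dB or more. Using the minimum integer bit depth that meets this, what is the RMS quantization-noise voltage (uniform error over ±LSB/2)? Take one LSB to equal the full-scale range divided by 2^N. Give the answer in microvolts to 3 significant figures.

Range is 0.937 V.
6.02 N + 1.76 ≥ 111.7 gives N ≥ 18.262, so the minimum integer is 19.
LSB = 0.937 V / 2^19 = 1.7872 µV.
σ_q = LSB/√12 = 1.7872 µV/3.4641 = 0.516 µV.

0.516 µV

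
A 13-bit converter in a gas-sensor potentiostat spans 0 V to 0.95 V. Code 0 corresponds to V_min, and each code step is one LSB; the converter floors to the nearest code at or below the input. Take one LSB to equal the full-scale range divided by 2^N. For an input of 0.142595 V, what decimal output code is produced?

Full-scale range = 0.95 V. LSB = 0.95 V / 2^13 ≈ 116.0 µV.
(V_in − V_min) × 2^13/range = (0.142595 − (0)) × 8192/0.95 = 1229.619.
Floor → code = 1229.

1229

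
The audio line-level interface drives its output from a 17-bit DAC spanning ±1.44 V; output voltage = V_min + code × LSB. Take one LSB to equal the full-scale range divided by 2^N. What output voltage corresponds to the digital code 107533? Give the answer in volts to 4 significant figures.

0.9228 V

Span: 1.44 V − (-1.44 V) = 2.88 V. LSB = 2.88 V / 2^17.
V_out = V_min + code × LSB = -1.44 V + 107533 × 2.88 V / 131072
      = -1.44 V + 2.36279 V = 0.922786 V.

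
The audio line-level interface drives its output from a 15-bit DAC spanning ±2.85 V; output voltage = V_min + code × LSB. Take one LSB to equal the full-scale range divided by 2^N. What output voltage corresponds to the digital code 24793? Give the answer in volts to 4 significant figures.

1.463 V

Range = 2.85 − (-2.85) = 5.7 V. LSB = 5.7 V / 2^15.
V_out = V_min + code × LSB = -2.85 V + 24793 × 5.7 V / 32768
      = -2.85 V + 4.31275 V = 1.46275 V.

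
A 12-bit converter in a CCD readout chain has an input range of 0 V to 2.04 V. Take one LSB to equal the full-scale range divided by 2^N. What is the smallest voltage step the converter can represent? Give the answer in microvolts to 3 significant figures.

498 µV

Span = 2.04 V.
2^12 = 4096 levels.
Step size = 2.04/4096 V = 498 µV.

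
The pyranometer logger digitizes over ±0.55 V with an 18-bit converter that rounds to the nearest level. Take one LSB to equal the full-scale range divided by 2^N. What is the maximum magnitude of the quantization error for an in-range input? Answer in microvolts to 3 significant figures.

Range = 0.55 − (-0.55) = 1.1 V.
Step size = 1.1/262144 V = 4.1962 µV.
Worst-case error for round-to-nearest is half an LSB: 2.10 µV.

2.10 µV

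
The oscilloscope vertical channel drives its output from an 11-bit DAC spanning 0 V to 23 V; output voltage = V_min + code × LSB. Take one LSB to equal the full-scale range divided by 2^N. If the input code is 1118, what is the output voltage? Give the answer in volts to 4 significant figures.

Full-scale range = 23 V. LSB = 23 V / 2^11.
V_out = 0 + 1118 × (23/2048) V
      = 0 + 12.5557 = 12.5557 V.

12.56 V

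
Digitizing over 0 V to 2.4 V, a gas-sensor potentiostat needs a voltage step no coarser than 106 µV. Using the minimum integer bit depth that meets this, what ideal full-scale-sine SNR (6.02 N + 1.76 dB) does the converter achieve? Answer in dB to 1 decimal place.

92.1 dB

Full-scale range = 2.4 V.
Need 2^N ≥ 2.4 V / 106 µV = 22640 → N_min = 15.
Ideal SNR at N = 15: 6.02·15 + 1.76 = 92.1 dB.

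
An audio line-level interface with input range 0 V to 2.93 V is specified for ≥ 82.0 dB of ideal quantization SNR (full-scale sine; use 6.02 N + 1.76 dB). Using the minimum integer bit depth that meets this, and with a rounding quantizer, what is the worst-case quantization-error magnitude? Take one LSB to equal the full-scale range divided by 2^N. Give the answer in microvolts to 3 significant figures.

89.4 µV

Range is 2.93 V.
N ≥ (82.0 − 1.76)/6.02 = 13.329 → N_min = 14.
LSB = 2.93 V / 2^14 = 178.83 µV.
Max error for round-to-nearest is LSB/2 = 89.4 µV.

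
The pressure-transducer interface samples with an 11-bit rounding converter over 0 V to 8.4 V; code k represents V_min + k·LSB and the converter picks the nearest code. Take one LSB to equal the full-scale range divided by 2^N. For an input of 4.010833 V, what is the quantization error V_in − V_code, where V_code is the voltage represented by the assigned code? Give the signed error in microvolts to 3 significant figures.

Range is 8.4 V. LSB = 8.4 V / 2^11 ≈ 4.102 mV.
(4.010833 − (0)) / LSB = 4.010833 × 2048/8.4 = 977.8793. Nearest integer: k = 978.
V_code = V_min + k × range/2^11 = 0 + 978 × 8.4/2048 = 4.011328125 V.
Error = V_in − V_code = 4.010833 − (4.011328125) = −495 µV.

−495 µV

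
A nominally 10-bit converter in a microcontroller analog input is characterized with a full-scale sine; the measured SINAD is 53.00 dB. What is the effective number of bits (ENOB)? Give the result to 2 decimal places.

8.51 bits

Inverting SNR = 6.02 N + 1.76: N_eff = (53.00 − 1.76)/6.02 = 8.5116.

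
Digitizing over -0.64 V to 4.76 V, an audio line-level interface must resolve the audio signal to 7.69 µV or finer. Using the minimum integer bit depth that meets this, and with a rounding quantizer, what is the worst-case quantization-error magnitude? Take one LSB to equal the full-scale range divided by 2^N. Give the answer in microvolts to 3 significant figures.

2.57 µV

Span: 4.76 V − (-0.64 V) = 5.4 V.
Levels needed ≥ 5.4/7.69 µV = 702200. 2^20 = 1048576 suffices, so N_min = 20.
LSB = 5.4 V ÷ 2^20 = 5.4/1048576 V = 5.1498 µV.
Half an LSB is 2.57 µV.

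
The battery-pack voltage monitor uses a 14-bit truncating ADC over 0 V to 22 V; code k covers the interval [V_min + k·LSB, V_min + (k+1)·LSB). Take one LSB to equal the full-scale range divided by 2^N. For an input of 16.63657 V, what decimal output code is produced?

12389

Full-scale range = 22 V. LSB = 22 V / 2^14 ≈ 1.343 mV.
(V_in − V_min) × 2^14/range = (16.63657 − (0)) × 16384/22 = 12389.707.
Floor → code = 12389.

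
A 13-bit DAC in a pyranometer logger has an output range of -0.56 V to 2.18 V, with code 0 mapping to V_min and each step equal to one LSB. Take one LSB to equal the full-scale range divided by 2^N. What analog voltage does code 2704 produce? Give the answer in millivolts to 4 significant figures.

344.4 mV

Span: 2.18 V − (-0.56 V) = 2.74 V. LSB = 2.74 V / 2^13.
V_out = V_min + code × LSB = -0.56 V + 2704 × 2.74 V / 8192
      = -0.56 V + 0.904414 V = 0.344414 V.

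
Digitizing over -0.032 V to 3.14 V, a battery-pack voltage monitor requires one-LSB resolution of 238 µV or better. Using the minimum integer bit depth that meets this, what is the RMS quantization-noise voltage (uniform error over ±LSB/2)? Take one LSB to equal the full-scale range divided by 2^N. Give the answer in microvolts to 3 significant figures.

55.9 µV

Span: 3.14 V − (-0.032 V) = 3.172 V.
Required number of levels: 3.172/238 µV = 13328; smallest N with 2^N ≥ that is 14.
One LSB is 3.172 V / 16384 = 193.60 µV.
V_rms = LSB/√12 = 55.9 µV.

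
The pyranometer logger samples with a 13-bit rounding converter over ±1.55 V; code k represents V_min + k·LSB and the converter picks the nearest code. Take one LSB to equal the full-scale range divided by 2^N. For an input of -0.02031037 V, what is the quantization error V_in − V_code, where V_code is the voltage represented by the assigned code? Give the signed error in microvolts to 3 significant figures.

+124 µV

Range = 1.55 − (-1.55) = 3.1 V. LSB = 3.1 V / 2^13 ≈ 378.4 µV.
(V_in − V_min)/LSB = (-0.02031037 − (-1.55)) × 8192/3.1 = 4042.3282 → nearest code k = 4042.
V_code = -1.55 + (4042/8192) × 3.1 = -0.02043457031 V.
V_in − V_code = -0.02031037 − (-0.02043457031) = +124 µV.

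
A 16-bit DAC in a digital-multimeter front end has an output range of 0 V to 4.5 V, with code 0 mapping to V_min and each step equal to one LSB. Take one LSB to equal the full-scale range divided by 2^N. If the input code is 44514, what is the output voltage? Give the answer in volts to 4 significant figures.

Range is 4.5 V. LSB = 4.5 V / 2^16.
V_out = 0 + 44514 × (4.5/65536) V
      = 0 V + 3.05653 V = 3.05653 V.

3.057 V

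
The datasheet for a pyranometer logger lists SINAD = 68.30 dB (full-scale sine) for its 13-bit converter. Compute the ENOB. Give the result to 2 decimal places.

(68.30 − 1.76) / 6.02 = 66.54/6.02 = 11.0532 effective bits.

11.05 bits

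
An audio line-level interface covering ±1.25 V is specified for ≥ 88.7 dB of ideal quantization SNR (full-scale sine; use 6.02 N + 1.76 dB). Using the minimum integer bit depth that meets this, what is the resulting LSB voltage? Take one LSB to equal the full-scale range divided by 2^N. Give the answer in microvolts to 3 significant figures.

76.3 µV

Range = 1.25 − (-1.25) = 2.5 V.
Required N = ⌈(88.7 − 1.76)/6.02⌉ = ⌈14.442⌉ = 15.
Step size = 2.5/32768 V = 76.3 µV.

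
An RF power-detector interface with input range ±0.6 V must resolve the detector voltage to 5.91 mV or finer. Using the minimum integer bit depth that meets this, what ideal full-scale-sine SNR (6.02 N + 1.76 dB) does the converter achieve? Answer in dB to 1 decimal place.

49.9 dB

Full-scale range = 0.6 V − (-0.6 V) = 1.2 V.
Need 2^N ≥ 1.2 V / 5.91 mV = 203.0 → N_min = 8.
Ideal SNR at N = 8: 6.02·8 + 1.76 = 49.9 dB.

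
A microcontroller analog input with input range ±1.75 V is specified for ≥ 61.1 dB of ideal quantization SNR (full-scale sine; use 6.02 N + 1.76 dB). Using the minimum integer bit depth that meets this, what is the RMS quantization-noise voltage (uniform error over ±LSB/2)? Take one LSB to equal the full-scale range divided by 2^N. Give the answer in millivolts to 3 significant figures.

Span: 1.75 V − (-1.75 V) = 3.5 V.
Required N = ⌈(61.1 − 1.76)/6.02⌉ = ⌈9.857⌉ = 10.
LSB = 3.5 V / 2^10 = 3.4180 mV.
σ_q = LSB/√12 = 3.4180 mV/3.4641 = 0.987 mV.

0.987 mV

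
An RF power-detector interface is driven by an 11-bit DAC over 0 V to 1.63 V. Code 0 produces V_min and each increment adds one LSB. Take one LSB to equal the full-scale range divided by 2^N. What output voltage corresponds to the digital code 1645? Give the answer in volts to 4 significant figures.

Span = 1.63 V. LSB = 1.63 V / 2^11.
Output = V_min + (1645/2048) × range = 0 + 0.803223 × 1.63 V
      = 0 V + 1.30925 V = 1.30925 V.

1.309 V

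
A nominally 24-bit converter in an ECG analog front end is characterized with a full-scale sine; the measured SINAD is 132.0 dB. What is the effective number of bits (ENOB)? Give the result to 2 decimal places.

ENOB = (132.0 − 1.76)/6.02 = 21.6346 bits.

21.63 bits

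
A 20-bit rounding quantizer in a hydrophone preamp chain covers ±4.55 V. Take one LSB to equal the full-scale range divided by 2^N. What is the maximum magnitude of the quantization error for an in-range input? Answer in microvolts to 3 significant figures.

4.34 µV

Range = 4.55 − (-4.55) = 9.1 V.
One LSB is 9.1 V / 1048576 = 8.6784 µV.
|e|_max = LSB/2 = 4.34 µV.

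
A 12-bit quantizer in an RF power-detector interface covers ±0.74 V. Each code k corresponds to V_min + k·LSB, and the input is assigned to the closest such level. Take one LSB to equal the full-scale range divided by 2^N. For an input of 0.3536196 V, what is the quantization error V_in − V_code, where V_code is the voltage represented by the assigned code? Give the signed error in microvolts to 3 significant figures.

−121 µV

The full-scale span is 0.74 − (-0.74) = 1.48 V. LSB = 1.48 V / 2^12 ≈ 361.3 µV.
Position in LSBs: (0.3536196 − (-0.74)) × 4096/1.48 = 3026.6661; rounding gives k = 3027.
V_code = -0.74 + (3027/4096) × 1.48 = 0.3537402344 V.
V_in − V_code = 0.3536196 − (0.3537402344) = −121 µV.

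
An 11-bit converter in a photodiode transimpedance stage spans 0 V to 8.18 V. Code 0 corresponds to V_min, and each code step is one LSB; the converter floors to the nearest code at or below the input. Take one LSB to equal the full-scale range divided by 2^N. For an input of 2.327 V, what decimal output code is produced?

582

Range is 8.18 V. LSB = 8.18 V / 2^11 ≈ 3.994 mV.
(V_in − V_min) × 2^11/range = (2.327 − (0)) × 2048/8.18 = 582.603.
Floor → code = 582.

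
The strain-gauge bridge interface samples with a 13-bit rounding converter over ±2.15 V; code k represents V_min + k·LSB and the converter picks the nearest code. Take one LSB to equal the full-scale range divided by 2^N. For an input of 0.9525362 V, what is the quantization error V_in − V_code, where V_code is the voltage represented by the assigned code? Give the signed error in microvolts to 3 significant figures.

−162 µV

Full-scale range = 2.15 V − (-2.15 V) = 4.3 V. LSB = 4.3 V / 2^13 ≈ 0.5249 mV.
(0.9525362 − (-2.15)) / LSB = 3.1025362 × 8192/4.3 = 5910.6922. Nearest integer: k = 5911.
V_code = V_min + k × range/2^13 = -2.15 + 5911 × 4.3/8192 = 0.9526977539 V.
V_in − V_code = 0.9525362 − (0.9526977539) = −162 µV.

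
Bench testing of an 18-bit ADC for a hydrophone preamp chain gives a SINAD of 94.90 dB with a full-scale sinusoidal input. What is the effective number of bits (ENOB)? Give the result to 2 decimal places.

15.47 bits

Inverting SNR = 6.02 N + 1.76: N_eff = (94.90 − 1.76)/6.02 = 15.4718.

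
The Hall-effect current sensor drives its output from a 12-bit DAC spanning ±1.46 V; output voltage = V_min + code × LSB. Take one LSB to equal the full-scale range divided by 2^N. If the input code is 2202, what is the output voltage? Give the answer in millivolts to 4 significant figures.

109.8 mV

The full-scale span is 1.46 − (-1.46) = 2.92 V. LSB = 2.92 V / 2^12.
V_out = -1.46 + 2202 × (2.92/4096) V
      = -1.46 + 1.56979 = 0.109785 V.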